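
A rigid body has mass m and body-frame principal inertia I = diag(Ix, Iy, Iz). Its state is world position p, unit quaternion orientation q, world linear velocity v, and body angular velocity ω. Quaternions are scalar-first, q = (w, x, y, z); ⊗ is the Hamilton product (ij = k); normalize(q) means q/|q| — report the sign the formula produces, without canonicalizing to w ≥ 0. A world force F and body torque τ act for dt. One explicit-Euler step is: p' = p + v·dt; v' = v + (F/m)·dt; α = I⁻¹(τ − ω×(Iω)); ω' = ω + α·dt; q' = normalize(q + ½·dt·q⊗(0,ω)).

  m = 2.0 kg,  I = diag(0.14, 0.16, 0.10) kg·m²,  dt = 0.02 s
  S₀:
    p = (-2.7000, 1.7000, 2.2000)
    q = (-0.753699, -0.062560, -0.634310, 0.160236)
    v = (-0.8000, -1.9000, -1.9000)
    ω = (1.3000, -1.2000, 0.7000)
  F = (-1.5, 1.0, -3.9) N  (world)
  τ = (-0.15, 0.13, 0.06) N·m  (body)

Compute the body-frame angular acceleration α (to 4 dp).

ω×(Iω) gyroscopic = (0.0504, 0.0364, -0.0312)
angular accel α = (-1.4314, 0.5850, 0.9120)

α = (-1.4314, 0.5850, 0.9120)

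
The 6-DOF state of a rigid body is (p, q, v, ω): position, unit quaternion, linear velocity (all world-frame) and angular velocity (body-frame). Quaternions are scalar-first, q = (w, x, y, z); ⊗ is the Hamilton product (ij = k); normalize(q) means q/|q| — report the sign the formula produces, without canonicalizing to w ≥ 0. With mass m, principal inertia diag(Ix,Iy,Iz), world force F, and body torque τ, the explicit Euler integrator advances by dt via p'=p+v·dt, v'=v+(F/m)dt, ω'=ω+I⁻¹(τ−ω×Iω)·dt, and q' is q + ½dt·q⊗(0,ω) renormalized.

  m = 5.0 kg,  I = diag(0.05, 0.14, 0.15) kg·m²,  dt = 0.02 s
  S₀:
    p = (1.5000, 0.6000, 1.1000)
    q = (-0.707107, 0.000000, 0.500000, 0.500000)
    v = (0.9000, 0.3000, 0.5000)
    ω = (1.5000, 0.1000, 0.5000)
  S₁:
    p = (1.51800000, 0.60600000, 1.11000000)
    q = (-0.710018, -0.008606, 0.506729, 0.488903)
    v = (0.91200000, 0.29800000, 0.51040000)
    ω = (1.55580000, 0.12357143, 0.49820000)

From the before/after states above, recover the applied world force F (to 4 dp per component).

v₁ − v₀ = (0.01200000, -0.00200000, 0.01040000)
applied force F = (3.0000, -0.5000, 2.6000)

F = (3.0000, -0.5000, 2.6000)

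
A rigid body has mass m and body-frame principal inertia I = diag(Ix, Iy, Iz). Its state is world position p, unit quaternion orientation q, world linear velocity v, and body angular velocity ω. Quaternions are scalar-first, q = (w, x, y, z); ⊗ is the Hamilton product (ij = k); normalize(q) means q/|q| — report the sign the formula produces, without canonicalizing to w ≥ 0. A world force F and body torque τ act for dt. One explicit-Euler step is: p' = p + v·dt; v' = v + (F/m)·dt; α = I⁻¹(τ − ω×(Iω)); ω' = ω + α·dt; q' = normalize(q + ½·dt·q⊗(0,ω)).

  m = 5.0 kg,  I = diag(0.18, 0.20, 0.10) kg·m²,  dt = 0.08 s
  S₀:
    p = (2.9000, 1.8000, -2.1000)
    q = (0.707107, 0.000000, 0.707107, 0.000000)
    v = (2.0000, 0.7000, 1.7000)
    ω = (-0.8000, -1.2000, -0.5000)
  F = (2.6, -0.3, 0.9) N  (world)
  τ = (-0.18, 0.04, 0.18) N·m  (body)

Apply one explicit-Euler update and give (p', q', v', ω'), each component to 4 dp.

p + v·dt = (3.0600, 1.8560, -1.9640)
v + (F/m)dt = (2.0416, 0.6952, 1.7144)
gyro term ω×Iω = (-0.0600, 0.0320, 0.0192)
(τ − ω×Iω)/I = (-0.6667, 0.0400, 1.6080)
ω + α·dt = (-0.8533, -1.1968, -0.3714)
q⊗(0,ω) = (0.8485284, -0.9192391, -0.8485284, 0.2121321)
q + ½dt·q⊗(0,ω), renormalized = (0.7397, -0.0367, 0.6719, 0.0085)

p' = (3.0600, 1.8560, -1.9640)
q' = (0.7397, -0.0367, 0.6719, 0.0085)
v' = (2.0416, 0.6952, 1.7144)
ω' = (-0.8533, -1.1968, -0.3714)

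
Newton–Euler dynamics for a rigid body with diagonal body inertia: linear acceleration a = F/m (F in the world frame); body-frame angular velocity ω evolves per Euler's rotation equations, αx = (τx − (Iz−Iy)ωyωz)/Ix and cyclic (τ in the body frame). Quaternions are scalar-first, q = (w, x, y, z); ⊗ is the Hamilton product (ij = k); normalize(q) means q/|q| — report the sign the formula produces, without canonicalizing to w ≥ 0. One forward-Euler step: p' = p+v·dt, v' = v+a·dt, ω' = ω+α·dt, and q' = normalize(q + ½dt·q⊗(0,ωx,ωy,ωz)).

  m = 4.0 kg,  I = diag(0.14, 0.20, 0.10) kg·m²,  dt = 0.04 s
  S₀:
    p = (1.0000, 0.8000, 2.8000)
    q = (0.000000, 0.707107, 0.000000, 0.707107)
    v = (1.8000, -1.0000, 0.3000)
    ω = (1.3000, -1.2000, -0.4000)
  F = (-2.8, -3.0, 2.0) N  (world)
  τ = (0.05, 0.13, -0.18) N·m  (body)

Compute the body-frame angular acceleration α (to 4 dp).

precession coupling ω×(Iω) = (-0.0480, -0.0208, -0.0936)
(τ − ω×Iω)/I = (0.7000, 0.7540, -0.8640)

α = (0.7000, 0.7540, -0.8640)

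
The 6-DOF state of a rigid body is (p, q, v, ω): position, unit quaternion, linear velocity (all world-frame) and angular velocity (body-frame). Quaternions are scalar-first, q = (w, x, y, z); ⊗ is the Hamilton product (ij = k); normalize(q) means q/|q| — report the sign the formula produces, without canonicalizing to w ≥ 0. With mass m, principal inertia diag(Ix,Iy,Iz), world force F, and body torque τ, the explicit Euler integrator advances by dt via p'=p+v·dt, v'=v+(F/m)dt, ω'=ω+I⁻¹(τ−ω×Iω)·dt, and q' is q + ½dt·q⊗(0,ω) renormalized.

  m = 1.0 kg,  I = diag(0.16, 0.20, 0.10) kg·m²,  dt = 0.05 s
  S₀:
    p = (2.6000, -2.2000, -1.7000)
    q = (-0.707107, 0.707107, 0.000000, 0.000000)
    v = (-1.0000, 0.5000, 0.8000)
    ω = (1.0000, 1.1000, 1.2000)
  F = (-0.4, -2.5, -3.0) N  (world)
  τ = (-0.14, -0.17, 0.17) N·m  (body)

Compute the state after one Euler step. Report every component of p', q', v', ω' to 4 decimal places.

p' = (2.5500, -2.1750, -1.6600)
q' = (-0.7240, 0.6886, -0.0406, -0.0018)
v' = (-1.0200, 0.3750, 0.6500)
ω' = (0.9975, 1.0395, 1.2630)

precession coupling ω×(Iω) = (-0.1320, 0.0720, 0.0440)
angular accel α = (-0.0500, -1.2100, 1.2600)
ω + α·dt = (0.9975, 1.0395, 1.2630)
q⊗(0,ω) = (-0.7071070, -0.7071070, -1.6263461, -0.0707107)
updated quaternion q' = (-0.7240, 0.6886, -0.0406, -0.0018)
p' = p + v·dt = (2.5500, -2.1750, -1.6600)
v + (F/m)dt = (-1.0200, 0.3750, 0.6500)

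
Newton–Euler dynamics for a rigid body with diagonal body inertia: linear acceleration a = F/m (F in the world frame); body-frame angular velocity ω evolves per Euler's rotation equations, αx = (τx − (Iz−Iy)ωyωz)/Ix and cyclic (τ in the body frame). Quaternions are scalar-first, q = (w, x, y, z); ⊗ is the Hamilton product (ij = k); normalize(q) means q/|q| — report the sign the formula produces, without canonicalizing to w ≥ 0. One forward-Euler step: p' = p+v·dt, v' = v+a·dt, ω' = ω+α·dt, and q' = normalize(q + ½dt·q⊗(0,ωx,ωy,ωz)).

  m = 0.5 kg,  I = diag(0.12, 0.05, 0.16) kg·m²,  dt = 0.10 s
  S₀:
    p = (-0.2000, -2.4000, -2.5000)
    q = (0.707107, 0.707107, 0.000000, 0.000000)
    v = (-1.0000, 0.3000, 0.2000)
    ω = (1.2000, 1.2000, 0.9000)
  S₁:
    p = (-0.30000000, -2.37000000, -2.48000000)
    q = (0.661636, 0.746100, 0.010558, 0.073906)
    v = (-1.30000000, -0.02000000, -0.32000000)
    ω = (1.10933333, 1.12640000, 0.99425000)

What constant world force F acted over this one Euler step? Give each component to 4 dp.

velocity change Δv = (-0.30000000, -0.32000000, -0.52000000)
applied force F = (-1.5000, -1.6000, -2.6000)

F = (-1.5000, -1.6000, -2.6000)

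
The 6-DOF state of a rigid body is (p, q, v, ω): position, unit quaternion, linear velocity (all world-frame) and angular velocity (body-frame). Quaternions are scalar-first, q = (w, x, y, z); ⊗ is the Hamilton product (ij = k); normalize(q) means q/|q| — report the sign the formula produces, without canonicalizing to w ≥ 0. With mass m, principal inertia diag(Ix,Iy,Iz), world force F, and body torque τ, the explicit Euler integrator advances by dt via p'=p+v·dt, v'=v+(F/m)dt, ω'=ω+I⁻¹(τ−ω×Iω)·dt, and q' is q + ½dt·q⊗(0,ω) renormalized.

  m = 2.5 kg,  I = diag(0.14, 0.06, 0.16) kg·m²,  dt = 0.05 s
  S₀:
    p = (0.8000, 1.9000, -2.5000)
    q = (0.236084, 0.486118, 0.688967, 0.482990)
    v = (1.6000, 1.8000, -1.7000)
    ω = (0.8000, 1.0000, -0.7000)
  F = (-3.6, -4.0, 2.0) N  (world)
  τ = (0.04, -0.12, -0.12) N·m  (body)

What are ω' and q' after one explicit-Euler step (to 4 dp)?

ω' = (0.8393, 0.8907, -0.7175)
q' = (0.2174, 0.4664, 0.7126, 0.4769)

(τ − ω×Iω)/I = (0.7857, -2.1867, -0.3500)
new body rate ω' = (0.8393, 0.8907, -0.7175)
q⊗(0,ω) = (-0.7397684, -0.7763997, 0.9627586, -0.2303144)
q + ½dt·q⊗(0,ω), renormalized = (0.2174, 0.4664, 0.7126, 0.4769)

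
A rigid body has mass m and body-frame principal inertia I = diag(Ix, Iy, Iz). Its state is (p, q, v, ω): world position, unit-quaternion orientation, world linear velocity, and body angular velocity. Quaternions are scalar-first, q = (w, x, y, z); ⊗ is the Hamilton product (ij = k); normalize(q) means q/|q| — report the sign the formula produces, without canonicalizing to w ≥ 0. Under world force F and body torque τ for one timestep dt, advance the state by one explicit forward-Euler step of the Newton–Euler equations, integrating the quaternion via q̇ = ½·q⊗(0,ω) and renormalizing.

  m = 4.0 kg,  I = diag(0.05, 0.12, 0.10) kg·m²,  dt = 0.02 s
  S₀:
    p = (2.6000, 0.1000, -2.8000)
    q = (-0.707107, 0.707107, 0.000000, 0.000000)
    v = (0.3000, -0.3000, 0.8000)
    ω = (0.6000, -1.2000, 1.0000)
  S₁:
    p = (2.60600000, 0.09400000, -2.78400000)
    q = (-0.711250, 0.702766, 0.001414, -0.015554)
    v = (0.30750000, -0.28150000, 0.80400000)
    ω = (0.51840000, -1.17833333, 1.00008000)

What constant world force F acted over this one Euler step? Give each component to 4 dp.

F = (1.5000, 3.7000, 0.8000)

v₁ − v₀ = (0.00750000, 0.01850000, 0.00400000)
m·(v₁−v₀)/dt = (1.5000, 3.7000, 0.8000)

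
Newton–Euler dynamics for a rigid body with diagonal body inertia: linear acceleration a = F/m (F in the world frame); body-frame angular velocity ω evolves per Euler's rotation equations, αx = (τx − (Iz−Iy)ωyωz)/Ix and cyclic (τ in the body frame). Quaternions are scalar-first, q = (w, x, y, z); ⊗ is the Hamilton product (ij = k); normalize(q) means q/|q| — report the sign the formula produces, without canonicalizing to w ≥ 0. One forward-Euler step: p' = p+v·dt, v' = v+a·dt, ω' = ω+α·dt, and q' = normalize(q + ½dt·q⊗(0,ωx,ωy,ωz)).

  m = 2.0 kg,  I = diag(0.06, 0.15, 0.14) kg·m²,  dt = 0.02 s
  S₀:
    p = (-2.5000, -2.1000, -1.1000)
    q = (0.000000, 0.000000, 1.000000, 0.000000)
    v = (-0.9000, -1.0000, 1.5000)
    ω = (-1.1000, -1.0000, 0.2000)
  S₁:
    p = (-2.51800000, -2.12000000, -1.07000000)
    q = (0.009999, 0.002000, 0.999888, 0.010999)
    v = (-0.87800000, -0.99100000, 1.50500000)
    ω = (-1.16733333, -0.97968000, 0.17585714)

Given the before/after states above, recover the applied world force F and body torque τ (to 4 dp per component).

F = (2.2000, 0.9000, 0.5000)
τ = (-0.2000, 0.1700, -0.0700)

ω₁ − ω₀ = (-0.06733333, 0.02032000, -0.02414286)
gyro term ω₀×Iω₀ = (0.0020, 0.0176, 0.0990)
applied torque τ = (-0.2000, 0.1700, -0.0700)
velocity change Δv = (0.02200000, 0.00900000, 0.00500000)
m·(v₁−v₀)/dt = (2.2000, 0.9000, 0.5000)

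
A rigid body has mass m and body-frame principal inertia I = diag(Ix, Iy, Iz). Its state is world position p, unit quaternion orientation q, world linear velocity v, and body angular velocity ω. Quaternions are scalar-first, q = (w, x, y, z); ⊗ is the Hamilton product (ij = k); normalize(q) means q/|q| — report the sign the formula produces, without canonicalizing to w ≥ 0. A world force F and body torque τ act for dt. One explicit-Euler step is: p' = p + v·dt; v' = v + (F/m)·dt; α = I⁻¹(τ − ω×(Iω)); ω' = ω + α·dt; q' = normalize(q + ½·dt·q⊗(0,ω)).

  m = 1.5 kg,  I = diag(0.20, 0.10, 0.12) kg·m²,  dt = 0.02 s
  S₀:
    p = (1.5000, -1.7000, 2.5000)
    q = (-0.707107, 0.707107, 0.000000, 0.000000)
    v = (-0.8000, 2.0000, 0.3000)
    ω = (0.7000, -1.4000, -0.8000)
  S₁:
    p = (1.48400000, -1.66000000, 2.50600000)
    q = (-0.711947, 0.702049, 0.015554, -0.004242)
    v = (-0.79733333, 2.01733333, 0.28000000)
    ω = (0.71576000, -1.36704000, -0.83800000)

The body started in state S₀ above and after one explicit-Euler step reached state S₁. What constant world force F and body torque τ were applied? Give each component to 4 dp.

F = (0.2000, 1.3000, -1.5000)
τ = (0.1800, 0.1200, -0.1300)

velocity change Δv = (0.00266667, 0.01733333, -0.02000000)
m·(v₁−v₀)/dt = (0.2000, 1.3000, -1.5000)
Δω = ω₁−ω₀ = (0.01576000, 0.03296000, -0.03800000)
gyro term ω₀×Iω₀ = (0.0224, -0.0448, 0.0980)
applied torque τ = (0.1800, 0.1200, -0.1300)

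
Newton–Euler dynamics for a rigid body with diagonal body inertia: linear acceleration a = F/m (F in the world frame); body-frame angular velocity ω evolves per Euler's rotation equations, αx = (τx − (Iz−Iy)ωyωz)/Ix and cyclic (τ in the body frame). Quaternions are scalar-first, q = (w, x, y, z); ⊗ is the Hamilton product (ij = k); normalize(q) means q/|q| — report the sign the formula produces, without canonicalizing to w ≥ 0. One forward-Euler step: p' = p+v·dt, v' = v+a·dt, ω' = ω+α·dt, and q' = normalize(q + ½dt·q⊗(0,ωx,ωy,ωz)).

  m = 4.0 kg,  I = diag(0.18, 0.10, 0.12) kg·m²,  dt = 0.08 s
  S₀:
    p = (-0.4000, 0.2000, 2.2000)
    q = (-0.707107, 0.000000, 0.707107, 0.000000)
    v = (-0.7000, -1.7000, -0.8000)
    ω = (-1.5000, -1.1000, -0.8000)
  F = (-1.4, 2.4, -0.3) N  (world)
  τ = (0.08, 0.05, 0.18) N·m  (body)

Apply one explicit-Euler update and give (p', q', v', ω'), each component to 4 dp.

gyro term ω×Iω = (0.0176, 0.0720, -0.1320)
α = I⁻¹(τ − ω×Iω) = (0.3467, -0.2200, 2.6000)
ω + α·dt = (-1.4723, -1.1176, -0.5920)
q⊗(0,ω) = (0.7778177, 0.4949749, 0.7778177, 1.6263461)
q' = normalize(q + ½dt·q⊗(0,ω)) = (-0.6738, 0.0197, 0.7358, 0.0648)
new position p' = (-0.4560, 0.0640, 2.1360)
v' = v + a·dt = (-0.7280, -1.6520, -0.8060)

p' = (-0.4560, 0.0640, 2.1360)
q' = (-0.6738, 0.0197, 0.7358, 0.0648)
v' = (-0.7280, -1.6520, -0.8060)
ω' = (-1.4723, -1.1176, -0.5920)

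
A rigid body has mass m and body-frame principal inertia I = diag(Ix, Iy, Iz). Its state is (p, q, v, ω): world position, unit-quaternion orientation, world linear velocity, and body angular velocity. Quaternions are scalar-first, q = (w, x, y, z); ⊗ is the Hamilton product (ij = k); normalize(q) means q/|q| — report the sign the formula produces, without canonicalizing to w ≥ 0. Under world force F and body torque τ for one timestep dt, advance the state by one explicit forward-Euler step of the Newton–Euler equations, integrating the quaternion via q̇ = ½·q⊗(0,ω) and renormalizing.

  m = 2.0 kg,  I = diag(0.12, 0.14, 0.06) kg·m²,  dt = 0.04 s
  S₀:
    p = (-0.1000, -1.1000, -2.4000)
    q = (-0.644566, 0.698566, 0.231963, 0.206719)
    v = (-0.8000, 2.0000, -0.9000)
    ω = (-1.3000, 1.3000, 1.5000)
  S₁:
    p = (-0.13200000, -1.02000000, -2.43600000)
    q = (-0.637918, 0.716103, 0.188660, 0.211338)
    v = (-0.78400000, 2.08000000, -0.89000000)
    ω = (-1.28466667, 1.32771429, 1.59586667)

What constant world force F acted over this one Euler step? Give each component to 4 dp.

v₁ − v₀ = (0.01600000, 0.08000000, 0.01000000)
F = m·Δv/dt = (0.8000, 4.0000, 0.5000)

F = (0.8000, 4.0000, 0.5000)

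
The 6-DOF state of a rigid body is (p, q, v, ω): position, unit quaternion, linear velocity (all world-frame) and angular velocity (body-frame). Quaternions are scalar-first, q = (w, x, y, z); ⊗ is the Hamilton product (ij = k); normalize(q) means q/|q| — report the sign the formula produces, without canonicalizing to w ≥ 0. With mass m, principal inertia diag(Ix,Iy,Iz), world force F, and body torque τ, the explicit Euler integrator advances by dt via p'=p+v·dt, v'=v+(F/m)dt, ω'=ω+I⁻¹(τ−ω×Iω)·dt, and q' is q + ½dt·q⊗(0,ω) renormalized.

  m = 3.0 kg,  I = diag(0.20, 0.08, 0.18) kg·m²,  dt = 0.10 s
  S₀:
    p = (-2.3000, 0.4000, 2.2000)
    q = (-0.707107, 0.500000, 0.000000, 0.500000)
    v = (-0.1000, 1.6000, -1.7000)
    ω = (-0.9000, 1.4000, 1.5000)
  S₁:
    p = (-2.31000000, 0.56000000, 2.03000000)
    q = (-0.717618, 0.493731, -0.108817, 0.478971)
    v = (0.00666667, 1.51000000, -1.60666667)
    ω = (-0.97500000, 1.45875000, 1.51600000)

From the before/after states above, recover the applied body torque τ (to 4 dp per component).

τ = (0.0600, 0.0200, 0.1800)

Δω = ω₁−ω₀ = (-0.07500000, 0.05875000, 0.01600000)
precession coupling = (0.2100, -0.0270, 0.1512)
applied torque τ = (0.0600, 0.0200, 0.1800)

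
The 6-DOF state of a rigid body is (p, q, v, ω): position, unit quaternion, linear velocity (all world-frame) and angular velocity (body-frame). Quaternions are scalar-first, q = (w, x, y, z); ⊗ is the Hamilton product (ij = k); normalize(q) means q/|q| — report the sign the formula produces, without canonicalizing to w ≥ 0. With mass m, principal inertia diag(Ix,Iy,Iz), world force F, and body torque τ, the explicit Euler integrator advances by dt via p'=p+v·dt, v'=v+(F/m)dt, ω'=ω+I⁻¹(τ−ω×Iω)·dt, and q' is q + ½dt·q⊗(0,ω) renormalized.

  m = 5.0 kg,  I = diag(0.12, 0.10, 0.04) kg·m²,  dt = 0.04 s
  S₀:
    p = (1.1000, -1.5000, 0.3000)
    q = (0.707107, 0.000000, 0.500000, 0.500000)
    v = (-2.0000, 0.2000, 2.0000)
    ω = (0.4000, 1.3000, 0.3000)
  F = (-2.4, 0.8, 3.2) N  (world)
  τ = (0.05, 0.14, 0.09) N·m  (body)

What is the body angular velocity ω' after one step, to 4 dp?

ω' = (0.4245, 1.3522, 0.4004)

gyro term ω×Iω = (-0.0234, 0.0096, -0.0104)
(τ − ω×Iω)/I = (0.6117, 1.3040, 2.5100)
new body rate ω' = (0.4245, 1.3522, 0.4004)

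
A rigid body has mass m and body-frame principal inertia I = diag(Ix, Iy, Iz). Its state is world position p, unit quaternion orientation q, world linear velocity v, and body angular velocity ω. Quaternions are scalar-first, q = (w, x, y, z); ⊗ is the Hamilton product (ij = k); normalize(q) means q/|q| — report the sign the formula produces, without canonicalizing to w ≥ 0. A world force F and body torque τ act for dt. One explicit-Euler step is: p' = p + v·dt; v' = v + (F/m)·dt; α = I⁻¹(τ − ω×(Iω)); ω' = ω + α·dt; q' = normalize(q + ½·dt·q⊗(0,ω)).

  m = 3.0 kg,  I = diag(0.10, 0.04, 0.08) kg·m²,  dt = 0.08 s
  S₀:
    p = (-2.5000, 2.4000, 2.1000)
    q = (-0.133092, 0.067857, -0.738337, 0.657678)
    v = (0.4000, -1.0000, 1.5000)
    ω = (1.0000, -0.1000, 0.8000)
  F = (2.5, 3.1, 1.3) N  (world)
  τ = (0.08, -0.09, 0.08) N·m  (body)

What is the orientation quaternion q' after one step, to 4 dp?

q⊗(0,ω) = (-0.6678331, -0.6579938, 0.6167016, 0.6250777)
updated quaternion q' = (-0.1596, 0.0415, -0.7127, 0.6818)

q' = (-0.1596, 0.0415, -0.7127, 0.6818)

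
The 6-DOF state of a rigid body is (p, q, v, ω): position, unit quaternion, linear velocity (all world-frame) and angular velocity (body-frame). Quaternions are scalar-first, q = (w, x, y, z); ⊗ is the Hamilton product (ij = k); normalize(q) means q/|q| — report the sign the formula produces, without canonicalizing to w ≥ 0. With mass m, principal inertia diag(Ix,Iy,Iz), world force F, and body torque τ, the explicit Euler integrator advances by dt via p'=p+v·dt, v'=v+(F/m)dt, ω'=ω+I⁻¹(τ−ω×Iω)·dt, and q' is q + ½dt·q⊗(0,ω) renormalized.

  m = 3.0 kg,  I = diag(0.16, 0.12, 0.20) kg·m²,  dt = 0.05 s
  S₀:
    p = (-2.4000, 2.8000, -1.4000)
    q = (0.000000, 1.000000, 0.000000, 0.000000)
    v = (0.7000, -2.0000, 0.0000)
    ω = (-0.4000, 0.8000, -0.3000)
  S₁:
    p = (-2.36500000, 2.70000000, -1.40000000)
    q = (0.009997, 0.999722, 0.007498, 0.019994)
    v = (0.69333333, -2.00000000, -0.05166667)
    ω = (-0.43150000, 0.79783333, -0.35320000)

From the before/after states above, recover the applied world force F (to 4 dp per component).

v₁ − v₀ = (-0.00666667, 0.00000000, -0.05166667)
F = m·Δv/dt = (-0.4000, 0.0000, -3.1000)

F = (-0.4000, 0.0000, -3.1000)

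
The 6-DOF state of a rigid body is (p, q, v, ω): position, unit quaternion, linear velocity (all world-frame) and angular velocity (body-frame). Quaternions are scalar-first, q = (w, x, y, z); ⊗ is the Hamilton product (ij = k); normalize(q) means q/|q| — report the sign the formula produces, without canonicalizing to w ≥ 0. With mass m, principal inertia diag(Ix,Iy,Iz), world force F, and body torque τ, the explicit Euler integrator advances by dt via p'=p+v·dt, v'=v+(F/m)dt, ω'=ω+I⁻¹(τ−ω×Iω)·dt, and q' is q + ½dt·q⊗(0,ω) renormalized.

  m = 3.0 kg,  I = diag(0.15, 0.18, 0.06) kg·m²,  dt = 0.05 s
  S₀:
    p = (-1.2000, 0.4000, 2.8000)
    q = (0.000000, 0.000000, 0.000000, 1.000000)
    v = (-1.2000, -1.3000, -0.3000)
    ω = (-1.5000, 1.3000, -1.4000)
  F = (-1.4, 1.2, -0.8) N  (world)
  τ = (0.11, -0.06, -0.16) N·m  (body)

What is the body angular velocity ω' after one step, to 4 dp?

ω×(Iω) gyroscopic = (0.2184, 0.1890, -0.0585)
α = I⁻¹(τ − ω×Iω) = (-0.7227, -1.3833, -1.6917)
ω + α·dt = (-1.5361, 1.2308, -1.4846)

ω' = (-1.5361, 1.2308, -1.4846)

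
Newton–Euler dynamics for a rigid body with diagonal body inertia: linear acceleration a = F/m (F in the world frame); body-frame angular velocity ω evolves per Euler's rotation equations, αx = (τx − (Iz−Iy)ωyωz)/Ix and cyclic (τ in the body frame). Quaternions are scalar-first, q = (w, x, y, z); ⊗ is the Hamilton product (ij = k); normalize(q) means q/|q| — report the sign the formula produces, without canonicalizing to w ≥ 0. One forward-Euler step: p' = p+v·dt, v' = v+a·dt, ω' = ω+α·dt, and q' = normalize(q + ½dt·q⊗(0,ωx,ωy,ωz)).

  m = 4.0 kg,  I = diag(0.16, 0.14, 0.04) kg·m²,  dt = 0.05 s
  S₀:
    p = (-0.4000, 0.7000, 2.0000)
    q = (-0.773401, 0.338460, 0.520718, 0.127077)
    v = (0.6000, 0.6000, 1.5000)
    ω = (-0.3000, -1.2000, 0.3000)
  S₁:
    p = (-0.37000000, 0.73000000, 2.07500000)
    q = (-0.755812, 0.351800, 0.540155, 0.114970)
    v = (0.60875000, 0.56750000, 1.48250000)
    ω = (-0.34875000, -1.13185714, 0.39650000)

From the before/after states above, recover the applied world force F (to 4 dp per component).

F = (0.7000, -2.6000, -1.4000)

Δv = v₁−v₀ = (0.00875000, -0.03250000, -0.01750000)
m·(v₁−v₀)/dt = (0.7000, -2.6000, -1.4000)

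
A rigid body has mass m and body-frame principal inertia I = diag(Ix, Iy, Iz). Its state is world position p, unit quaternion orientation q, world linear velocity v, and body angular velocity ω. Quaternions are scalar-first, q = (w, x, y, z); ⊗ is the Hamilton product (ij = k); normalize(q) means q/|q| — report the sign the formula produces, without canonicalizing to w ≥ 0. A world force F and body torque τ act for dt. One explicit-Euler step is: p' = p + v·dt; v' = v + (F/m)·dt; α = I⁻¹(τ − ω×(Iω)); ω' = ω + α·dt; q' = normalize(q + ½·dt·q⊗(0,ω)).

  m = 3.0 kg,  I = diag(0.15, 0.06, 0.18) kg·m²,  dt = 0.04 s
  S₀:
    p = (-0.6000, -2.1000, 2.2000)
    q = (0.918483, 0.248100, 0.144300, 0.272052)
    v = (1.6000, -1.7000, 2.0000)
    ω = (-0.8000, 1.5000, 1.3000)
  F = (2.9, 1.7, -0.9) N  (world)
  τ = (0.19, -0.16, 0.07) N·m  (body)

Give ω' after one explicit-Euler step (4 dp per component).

ω×(Iω) gyroscopic = (0.2340, 0.0312, 0.1080)
(τ − ω×Iω)/I = (-0.2933, -3.1867, -0.2111)
ω + α·dt = (-0.8117, 1.3725, 1.2916)

ω' = (-0.8117, 1.3725, 1.2916)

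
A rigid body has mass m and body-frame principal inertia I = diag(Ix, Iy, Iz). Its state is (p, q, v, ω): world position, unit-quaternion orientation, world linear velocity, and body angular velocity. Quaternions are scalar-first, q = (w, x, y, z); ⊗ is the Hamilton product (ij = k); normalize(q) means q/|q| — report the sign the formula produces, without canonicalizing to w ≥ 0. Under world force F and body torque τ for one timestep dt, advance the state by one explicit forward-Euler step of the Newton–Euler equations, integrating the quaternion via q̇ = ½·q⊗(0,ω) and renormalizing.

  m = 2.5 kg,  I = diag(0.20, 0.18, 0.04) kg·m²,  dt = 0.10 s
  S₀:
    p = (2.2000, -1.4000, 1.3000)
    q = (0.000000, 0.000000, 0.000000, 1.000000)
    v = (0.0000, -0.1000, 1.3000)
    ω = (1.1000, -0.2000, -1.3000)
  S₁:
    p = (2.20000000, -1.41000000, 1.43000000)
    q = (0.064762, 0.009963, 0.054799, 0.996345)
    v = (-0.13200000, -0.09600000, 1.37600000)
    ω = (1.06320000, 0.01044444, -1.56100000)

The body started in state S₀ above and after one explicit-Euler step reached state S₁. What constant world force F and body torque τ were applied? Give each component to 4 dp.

F = (-3.3000, 0.1000, 1.9000)
τ = (-0.1100, 0.1500, -0.1000)

ω₁ − ω₀ = (-0.03680000, 0.21044444, -0.26100000)
gyro term ω₀×Iω₀ = (-0.0364, -0.2288, 0.0044)
τ = I·(Δω/dt) + ω₀×(Iω₀) = (-0.1100, 0.1500, -0.1000)
v₁ − v₀ = (-0.13200000, 0.00400000, 0.07600000)
applied force F = (-3.3000, 0.1000, 1.9000)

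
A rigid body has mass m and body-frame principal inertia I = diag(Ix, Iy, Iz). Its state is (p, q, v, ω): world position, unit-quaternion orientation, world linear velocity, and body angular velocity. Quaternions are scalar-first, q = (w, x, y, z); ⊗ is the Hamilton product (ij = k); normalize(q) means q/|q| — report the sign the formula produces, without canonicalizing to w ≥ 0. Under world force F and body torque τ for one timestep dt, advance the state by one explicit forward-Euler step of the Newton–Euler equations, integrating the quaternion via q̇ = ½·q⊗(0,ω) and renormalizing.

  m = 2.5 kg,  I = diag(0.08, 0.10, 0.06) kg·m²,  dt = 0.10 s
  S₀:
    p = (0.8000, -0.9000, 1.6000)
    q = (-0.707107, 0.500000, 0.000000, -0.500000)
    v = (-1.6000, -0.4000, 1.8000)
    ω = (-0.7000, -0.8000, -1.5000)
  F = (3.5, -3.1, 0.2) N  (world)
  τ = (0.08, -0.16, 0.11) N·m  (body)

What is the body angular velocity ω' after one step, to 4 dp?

ω' = (-0.5400, -0.9810, -1.3353)

precession coupling ω×(Iω) = (-0.0480, 0.0210, 0.0112)
α = I⁻¹(τ − ω×Iω) = (1.6000, -1.8100, 1.6467)
ω' = ω + α·dt = (-0.5400, -0.9810, -1.3353)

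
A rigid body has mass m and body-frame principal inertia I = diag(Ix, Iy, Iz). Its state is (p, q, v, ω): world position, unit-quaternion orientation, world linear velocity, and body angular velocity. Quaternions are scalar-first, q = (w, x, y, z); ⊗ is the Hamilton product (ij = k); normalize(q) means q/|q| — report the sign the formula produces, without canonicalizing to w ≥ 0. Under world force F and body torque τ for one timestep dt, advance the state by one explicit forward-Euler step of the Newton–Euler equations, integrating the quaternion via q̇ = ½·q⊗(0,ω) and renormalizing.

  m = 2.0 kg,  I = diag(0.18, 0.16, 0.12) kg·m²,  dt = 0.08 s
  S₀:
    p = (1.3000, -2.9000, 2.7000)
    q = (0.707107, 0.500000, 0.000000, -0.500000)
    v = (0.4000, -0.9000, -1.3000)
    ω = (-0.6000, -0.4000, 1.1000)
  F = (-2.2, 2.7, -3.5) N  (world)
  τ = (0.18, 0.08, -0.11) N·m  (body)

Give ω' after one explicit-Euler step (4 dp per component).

ω' = (-0.5278, -0.3402, 1.0299)

precession coupling ω×(Iω) = (0.0176, -0.0396, -0.0048)
α = I⁻¹(τ − ω×Iω) = (0.9022, 0.7475, -0.8767)
new body rate ω' = (-0.5278, -0.3402, 1.0299)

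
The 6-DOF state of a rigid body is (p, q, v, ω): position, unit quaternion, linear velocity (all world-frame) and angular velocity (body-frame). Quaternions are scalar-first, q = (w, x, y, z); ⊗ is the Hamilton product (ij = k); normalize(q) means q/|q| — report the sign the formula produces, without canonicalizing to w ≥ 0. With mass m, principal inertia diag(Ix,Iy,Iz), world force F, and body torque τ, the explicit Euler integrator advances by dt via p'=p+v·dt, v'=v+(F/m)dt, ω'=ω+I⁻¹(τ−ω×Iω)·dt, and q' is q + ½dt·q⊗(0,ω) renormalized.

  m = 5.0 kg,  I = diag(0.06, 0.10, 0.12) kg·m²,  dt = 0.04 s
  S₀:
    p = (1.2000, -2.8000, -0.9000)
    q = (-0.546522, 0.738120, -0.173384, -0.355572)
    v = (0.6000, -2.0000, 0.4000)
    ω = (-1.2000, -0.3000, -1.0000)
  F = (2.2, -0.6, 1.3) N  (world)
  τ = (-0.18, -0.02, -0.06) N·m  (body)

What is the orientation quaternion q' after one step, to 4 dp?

q' = (-0.5367, 0.7522, -0.1467, -0.3531)

Hamilton product q⊗(0,ω) = (0.4781568, 0.7225388, 1.3287630, 0.1170252)
updated quaternion q' = (-0.5367, 0.7522, -0.1467, -0.3531)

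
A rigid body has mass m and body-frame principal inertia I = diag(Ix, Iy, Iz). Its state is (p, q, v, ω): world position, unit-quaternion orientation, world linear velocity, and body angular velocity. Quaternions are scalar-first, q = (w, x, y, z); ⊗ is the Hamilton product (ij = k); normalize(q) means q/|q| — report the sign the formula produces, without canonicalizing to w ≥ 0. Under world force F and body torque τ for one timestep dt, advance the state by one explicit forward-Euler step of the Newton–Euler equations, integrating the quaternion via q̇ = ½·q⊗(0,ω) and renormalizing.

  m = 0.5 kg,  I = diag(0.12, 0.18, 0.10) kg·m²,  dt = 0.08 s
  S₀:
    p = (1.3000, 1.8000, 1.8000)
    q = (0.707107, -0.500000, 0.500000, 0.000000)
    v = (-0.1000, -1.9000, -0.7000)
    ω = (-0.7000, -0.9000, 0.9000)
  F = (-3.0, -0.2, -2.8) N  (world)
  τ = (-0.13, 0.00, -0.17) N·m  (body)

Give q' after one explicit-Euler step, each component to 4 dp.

Hamilton product q⊗(0,ω) = (0.1000000, -0.0449749, -0.1863963, 1.4363963)
q' = normalize(q + ½dt·q⊗(0,ω)) = (0.7099, -0.5010, 0.4917, 0.0574)

q' = (0.7099, -0.5010, 0.4917, 0.0574)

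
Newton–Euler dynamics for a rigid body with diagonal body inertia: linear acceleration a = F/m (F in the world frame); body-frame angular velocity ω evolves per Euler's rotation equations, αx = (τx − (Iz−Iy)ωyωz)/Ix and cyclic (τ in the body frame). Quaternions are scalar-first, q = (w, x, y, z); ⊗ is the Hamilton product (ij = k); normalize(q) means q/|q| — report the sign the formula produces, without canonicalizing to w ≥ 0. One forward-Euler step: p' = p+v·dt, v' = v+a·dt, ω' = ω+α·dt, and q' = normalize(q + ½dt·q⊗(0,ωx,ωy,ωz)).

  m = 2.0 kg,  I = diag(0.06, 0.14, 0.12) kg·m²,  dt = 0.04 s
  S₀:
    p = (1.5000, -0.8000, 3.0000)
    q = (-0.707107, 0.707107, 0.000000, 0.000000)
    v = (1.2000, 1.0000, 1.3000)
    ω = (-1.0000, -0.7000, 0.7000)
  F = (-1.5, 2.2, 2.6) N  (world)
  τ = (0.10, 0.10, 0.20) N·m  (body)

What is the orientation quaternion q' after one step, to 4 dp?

Hamilton product q⊗(0,ω) = (0.7071070, 0.7071070, 0.0000000, -0.9899498)
updated quaternion q' = (-0.6927, 0.7210, 0.0000, -0.0198)

q' = (-0.6927, 0.7210, 0.0000, -0.0198)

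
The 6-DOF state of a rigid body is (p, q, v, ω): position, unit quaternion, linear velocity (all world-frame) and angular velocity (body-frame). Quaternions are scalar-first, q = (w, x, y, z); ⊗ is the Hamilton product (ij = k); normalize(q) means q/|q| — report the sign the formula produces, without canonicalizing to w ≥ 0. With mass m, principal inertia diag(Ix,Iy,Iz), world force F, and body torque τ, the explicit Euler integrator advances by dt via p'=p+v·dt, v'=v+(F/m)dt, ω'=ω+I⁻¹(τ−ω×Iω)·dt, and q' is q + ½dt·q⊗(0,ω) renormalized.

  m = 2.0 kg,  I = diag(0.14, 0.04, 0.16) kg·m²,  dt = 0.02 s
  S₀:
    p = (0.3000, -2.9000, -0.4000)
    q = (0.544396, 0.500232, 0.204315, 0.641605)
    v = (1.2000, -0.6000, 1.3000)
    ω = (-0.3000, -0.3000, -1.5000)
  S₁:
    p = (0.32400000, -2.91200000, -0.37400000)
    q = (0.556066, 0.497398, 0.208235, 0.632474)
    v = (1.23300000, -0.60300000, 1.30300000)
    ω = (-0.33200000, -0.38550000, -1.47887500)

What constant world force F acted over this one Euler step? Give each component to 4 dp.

F = (3.3000, -0.3000, 0.3000)

velocity change Δv = (0.03300000, -0.00300000, 0.00300000)
applied force F = (3.3000, -0.3000, 0.3000)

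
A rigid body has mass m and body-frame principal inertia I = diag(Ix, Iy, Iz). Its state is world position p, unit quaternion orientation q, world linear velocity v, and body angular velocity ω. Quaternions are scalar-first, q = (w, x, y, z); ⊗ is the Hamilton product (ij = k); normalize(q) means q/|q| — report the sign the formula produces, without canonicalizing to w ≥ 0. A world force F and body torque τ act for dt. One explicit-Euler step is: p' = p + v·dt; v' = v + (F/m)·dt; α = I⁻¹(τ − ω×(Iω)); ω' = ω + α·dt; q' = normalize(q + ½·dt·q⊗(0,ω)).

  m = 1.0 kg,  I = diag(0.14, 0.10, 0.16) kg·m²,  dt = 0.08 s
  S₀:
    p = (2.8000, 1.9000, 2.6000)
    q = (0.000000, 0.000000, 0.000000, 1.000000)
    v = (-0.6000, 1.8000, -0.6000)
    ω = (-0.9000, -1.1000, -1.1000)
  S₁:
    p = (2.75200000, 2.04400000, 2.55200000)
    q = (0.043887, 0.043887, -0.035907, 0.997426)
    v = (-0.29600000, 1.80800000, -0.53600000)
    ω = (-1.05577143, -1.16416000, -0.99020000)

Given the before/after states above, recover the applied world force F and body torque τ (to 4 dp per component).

Δω = ω₁−ω₀ = (-0.15577143, -0.06416000, 0.10980000)
τ = I·(Δω/dt) + ω₀×(Iω₀) = (-0.2000, -0.1000, 0.1800)
Δv = v₁−v₀ = (0.30400000, 0.00800000, 0.06400000)
applied force F = (3.8000, 0.1000, 0.8000)

F = (3.8000, 0.1000, 0.8000)
τ = (-0.2000, -0.1000, 0.1800)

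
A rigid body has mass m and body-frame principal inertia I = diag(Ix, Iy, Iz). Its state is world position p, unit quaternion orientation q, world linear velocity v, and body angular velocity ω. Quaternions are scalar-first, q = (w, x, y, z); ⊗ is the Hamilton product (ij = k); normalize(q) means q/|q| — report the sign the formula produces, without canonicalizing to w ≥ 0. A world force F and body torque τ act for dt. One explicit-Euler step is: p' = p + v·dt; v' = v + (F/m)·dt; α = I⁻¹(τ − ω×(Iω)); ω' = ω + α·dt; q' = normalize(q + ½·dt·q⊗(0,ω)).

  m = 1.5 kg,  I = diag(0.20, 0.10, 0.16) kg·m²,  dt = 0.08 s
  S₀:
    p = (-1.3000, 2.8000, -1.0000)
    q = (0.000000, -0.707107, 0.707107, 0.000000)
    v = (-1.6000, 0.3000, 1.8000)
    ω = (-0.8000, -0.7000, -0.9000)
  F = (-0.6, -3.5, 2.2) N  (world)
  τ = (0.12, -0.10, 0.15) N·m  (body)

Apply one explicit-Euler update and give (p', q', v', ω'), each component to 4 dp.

linear accel F/m = (-0.4000, -2.3333, 1.4667)
p' = p + v·dt = (-1.4280, 2.8240, -0.8560)
v + (F/m)dt = (-1.6320, 0.1133, 1.9173)
(τ − ω×Iω)/I = (0.4110, -1.2880, 1.2875)
ω' = ω + α·dt = (-0.7671, -0.8030, -0.7970)
q⊗(0,ω) = (-0.0707107, -0.6363963, -0.6363963, 1.0606605)
q' = normalize(q + ½dt·q⊗(0,ω)) = (-0.0028, -0.7314, 0.6806, 0.0424)

p' = (-1.4280, 2.8240, -0.8560)
q' = (-0.0028, -0.7314, 0.6806, 0.0424)
v' = (-1.6320, 0.1133, 1.9173)
ω' = (-0.7671, -0.8030, -0.7970)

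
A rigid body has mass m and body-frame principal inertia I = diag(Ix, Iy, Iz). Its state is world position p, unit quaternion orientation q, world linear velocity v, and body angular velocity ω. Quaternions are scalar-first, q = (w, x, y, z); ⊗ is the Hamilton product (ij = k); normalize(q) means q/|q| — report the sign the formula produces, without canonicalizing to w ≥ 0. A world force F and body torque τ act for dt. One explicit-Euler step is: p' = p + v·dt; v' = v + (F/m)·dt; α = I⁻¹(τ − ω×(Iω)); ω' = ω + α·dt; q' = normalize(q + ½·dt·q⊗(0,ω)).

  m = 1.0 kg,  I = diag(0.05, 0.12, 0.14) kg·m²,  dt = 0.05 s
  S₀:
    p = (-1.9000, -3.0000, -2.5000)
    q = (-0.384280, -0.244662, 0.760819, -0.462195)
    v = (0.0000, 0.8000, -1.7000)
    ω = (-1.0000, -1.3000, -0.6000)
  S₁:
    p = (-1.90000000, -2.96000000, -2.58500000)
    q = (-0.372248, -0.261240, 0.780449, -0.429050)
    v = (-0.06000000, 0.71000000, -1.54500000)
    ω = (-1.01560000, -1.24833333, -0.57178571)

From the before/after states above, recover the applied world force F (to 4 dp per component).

F = (-1.2000, -1.8000, 3.1000)

Δv = v₁−v₀ = (-0.06000000, -0.09000000, 0.15500000)
F = m·Δv/dt = (-1.2000, -1.8000, 3.1000)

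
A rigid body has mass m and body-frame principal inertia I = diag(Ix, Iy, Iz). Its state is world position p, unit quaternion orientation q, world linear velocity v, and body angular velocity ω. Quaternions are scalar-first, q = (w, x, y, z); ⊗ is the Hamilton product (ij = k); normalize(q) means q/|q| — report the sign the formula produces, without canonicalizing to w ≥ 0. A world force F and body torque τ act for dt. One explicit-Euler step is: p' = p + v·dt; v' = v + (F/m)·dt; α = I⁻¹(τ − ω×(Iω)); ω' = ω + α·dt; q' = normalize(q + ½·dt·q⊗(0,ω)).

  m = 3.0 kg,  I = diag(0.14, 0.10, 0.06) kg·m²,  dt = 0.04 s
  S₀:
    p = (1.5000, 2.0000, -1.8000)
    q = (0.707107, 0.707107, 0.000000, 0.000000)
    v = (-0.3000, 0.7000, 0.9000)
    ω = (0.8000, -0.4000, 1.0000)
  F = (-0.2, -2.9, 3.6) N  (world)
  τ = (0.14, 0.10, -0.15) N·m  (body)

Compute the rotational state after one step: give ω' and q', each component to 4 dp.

ω' = (0.8354, -0.3856, 0.8915)
q' = (0.6955, 0.7182, -0.0198, 0.0085)

ω×(Iω) gyroscopic = (0.0160, 0.0640, 0.0128)
(τ − ω×Iω)/I = (0.8857, 0.3600, -2.7133)
ω + α·dt = (0.8354, -0.3856, 0.8915)
Hamilton product q⊗(0,ω) = (-0.5656856, 0.5656856, -0.9899498, 0.4242642)
q + ½dt·q⊗(0,ω), renormalized = (0.6955, 0.7182, -0.0198, 0.0085)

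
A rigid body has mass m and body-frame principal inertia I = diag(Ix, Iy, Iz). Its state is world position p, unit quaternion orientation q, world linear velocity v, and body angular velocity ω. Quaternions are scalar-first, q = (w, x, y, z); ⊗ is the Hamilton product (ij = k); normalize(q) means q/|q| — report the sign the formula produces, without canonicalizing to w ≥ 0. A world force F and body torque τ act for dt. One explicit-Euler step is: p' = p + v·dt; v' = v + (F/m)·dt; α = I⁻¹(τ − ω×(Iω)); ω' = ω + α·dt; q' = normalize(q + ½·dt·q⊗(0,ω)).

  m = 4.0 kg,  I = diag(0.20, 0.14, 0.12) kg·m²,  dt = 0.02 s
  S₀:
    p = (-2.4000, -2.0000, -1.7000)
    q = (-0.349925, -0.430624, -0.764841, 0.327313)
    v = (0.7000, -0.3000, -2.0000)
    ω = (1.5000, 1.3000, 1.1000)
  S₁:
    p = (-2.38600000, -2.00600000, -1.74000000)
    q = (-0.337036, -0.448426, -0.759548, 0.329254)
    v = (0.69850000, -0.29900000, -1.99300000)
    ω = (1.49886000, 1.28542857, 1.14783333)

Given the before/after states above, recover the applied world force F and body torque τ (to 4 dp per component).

F = (-0.3000, 0.2000, 1.4000)
τ = (-0.0400, 0.0300, 0.1700)

rate change Δω = (-0.00114000, -0.01457143, 0.04783333)
I·α + gyro = (-0.0400, 0.0300, 0.1700)
v₁ − v₀ = (-0.00150000, 0.00100000, 0.00700000)
F = m·Δv/dt = (-0.3000, 0.2000, 1.4000)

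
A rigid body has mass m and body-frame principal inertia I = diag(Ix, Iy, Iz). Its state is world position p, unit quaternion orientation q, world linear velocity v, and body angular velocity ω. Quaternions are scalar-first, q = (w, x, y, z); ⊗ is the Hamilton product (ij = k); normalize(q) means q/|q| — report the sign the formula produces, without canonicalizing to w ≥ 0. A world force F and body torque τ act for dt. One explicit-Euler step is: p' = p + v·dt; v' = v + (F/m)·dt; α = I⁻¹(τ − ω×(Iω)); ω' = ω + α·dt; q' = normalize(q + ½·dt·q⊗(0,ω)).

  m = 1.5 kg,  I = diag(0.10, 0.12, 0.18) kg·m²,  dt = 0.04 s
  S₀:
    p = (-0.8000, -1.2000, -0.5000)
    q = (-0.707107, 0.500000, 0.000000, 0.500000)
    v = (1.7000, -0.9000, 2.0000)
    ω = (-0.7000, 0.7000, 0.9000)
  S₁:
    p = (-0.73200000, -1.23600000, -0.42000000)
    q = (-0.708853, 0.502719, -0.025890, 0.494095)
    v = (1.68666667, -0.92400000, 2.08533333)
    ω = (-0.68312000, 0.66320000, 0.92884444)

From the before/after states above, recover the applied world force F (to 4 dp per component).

Δv = v₁−v₀ = (-0.01333333, -0.02400000, 0.08533333)
F = m·Δv/dt = (-0.5000, -0.9000, 3.2000)

F = (-0.5000, -0.9000, 3.2000)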